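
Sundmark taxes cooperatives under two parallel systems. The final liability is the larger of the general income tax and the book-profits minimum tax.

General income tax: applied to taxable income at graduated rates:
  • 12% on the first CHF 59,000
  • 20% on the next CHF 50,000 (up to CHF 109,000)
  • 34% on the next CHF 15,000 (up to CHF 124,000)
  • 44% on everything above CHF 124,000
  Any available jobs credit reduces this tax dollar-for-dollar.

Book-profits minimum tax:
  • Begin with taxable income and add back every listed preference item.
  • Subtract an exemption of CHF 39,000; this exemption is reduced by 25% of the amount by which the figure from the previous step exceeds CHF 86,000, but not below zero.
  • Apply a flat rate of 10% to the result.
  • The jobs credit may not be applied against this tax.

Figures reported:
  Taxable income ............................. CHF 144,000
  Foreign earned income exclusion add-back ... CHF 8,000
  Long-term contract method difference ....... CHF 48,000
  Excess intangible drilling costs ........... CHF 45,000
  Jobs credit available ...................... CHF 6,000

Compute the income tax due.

General income tax:
  CHF 59,000 × 12% = CHF 7,080
  CHF 50,000 × 20% = CHF 10,000
  CHF 15,000 × 34% = CHF 5,100
  CHF 20,000 × 44% = CHF 8,800
  → CHF 30,980
  Less jobs credit CHF 6,000 → CHF 24,980

Book-profits minimum tax:
  Adjusted income: CHF 144,000 + CHF 8,000 + CHF 48,000 + CHF 45,000 = CHF 245,000
  Exemption: 25% × (CHF 245,000 − CHF 86,000) = CHF 39,750 ≥ CHF 39,000, so the exemption is fully phased out
  Base: CHF 245,000 − CHF 0 = CHF 245,000
  CHF 245,000 × 10% = CHF 24,500

CHF 24,980 > CHF 24,500, so the general income tax governs.

CHF 24,980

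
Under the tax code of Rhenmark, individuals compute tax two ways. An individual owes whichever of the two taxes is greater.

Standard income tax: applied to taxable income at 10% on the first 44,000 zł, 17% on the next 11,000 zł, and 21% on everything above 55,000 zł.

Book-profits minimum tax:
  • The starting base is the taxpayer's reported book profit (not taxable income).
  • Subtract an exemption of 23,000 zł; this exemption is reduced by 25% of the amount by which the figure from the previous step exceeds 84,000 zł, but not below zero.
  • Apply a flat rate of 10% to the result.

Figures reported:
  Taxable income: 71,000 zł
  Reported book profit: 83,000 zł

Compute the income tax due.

9,630 zł

Standard income tax:
  44,000 zł × 10% = 4,400 zł
  11,000 zł × 17% = 1,870 zł
  16,000 zł × 21% = 3,360 zł
  → 9,630 zł

Book-profits minimum tax:
  Base (reported book profit): 83,000 zł
  Exemption: 83,000 zł ≤ 84,000 zł, so full 23,000 zł applies
  Base: 83,000 zł − 23,000 zł = 60,000 zł
  60,000 zł × 10% = 6,000 zł

9,630 zł > 6,000 zł, so the standard income tax governs.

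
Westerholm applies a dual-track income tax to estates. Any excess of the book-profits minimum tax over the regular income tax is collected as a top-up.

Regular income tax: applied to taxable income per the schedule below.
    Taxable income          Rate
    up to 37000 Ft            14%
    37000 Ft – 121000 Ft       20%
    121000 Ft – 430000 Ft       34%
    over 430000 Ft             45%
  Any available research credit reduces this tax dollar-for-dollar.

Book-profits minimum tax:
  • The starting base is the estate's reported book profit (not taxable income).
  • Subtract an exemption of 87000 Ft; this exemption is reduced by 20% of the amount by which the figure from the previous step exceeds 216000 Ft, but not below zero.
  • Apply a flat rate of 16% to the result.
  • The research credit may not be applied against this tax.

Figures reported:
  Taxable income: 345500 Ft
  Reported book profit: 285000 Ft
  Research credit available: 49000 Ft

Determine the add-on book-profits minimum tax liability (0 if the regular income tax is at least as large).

0 Ft

Book-profits minimum tax:
  Base (reported book profit): 285000 Ft
  Exemption: 87000 Ft − 20% × (285000 Ft − 216000 Ft) = 87000 Ft − 13800 Ft = 73200 Ft
  Base: 285000 Ft − 73200 Ft = 211800 Ft
  211800 Ft × 16% = 33888 Ft

Regular income tax:
  37000 Ft × 14% = 5180 Ft
  84000 Ft × 20% = 16800 Ft
  224500 Ft × 34% = 76330 Ft
  → 98310 Ft
  Less research credit 49000 Ft → 49310 Ft

33888 Ft ≤ 49310 Ft, so no add-on is due.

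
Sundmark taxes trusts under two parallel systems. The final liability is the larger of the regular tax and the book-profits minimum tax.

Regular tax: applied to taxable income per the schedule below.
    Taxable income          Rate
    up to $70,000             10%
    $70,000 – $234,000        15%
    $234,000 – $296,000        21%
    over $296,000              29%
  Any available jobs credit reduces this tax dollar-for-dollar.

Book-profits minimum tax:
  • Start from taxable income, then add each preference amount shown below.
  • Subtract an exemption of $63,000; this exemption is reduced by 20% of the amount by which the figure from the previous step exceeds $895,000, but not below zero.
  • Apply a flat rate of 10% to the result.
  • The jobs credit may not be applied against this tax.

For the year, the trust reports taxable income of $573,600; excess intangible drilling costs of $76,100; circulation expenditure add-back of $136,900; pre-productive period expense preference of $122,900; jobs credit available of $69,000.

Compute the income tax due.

Regular tax:
  $70,000 × 10% = $7,000
  $164,000 × 15% = $24,600
  $62,000 × 21% = $13,020
  $277,600 × 29% = $80,504
  → $125,124
  Less jobs credit $69,000 → $56,124

Book-profits minimum tax:
  Adjusted income: $573,600 + $76,100 + $136,900 + $122,900 = $909,500
  Exemption: $63,000 − 20% × ($909,500 − $895,000) = $63,000 − $2,900 = $60,100
  Base: $909,500 − $60,100 = $849,400
  $849,400 × 10% = $84,940

$84,940 > $56,124, so the book-profits minimum tax is the binding amount.

$84,940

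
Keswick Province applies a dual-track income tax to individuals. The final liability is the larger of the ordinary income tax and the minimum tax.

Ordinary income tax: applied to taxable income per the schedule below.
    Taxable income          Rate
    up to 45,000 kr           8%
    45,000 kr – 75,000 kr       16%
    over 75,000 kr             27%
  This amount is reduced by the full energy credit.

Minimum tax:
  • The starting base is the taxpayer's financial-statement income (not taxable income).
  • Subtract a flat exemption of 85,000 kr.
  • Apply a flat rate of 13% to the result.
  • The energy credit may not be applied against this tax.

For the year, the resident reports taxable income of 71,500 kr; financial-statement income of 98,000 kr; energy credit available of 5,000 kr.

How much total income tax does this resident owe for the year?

2,840 kr

Ordinary income tax:
  45,000 kr × 8% = 3,600 kr
  26,500 kr × 16% = 4,240 kr
  → 7,840 kr
  Less energy credit 5,000 kr → 2,840 kr

Minimum tax:
  Base (financial-statement income): 98,000 kr
  Less exemption 85,000 kr → base 13,000 kr
  13,000 kr × 13% = 1,690 kr

2,840 kr > 1,690 kr, so the ordinary income tax governs.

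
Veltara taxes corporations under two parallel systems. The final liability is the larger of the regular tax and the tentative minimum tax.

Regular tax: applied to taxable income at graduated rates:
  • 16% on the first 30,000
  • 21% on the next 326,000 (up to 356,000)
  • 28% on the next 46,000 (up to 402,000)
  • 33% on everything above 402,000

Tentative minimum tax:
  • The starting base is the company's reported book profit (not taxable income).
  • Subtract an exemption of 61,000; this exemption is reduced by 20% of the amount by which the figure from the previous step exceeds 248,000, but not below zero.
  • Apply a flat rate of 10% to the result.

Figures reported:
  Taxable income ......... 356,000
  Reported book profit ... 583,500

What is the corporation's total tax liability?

Tentative minimum tax:
  Base (reported book profit): 583,500
  Exemption: 20% × (583,500 − 248,000) = 67,100 ≥ 61,000, so the exemption is fully phased out
  Base: 583,500 − 0 = 583,500
  583,500 × 10% = 58,350

Regular tax:
  30,000 × 16% = 4,800
  326,000 × 21% = 68,460
  → 73,260

73,260 > 58,350, so the regular tax governs.

73,260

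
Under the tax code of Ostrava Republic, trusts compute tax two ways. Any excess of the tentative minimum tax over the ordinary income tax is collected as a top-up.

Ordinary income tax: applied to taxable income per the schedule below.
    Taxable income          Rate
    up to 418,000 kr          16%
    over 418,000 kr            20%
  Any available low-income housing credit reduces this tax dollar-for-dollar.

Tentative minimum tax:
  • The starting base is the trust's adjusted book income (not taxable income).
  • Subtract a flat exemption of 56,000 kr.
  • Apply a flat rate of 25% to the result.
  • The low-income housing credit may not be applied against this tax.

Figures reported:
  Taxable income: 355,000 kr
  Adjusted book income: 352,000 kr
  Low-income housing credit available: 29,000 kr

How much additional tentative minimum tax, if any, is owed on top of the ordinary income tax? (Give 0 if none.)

Tentative minimum tax:
  Base (adjusted book income): 352,000 kr
  Less exemption 56,000 kr → base 296,000 kr
  296,000 kr × 25% = 74,000 kr

Ordinary income tax:
  355,000 kr × 16% = 56,800 kr
  Less low-income housing credit 29,000 kr → 27,800 kr

Excess of tentative minimum tax over ordinary income tax: 74,000 kr − 27,800 kr = 46,200 kr.

46,200 kr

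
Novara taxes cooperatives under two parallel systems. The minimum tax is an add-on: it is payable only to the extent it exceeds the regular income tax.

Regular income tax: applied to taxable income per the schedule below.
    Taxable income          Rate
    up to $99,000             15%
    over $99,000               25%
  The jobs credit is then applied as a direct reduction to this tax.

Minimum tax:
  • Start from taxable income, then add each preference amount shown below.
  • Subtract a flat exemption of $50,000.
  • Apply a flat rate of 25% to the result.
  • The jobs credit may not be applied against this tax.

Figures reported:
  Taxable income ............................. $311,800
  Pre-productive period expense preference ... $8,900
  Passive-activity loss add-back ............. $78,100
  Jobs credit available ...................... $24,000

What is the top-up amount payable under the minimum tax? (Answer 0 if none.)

$43,150

Regular income tax:
  $99,000 × 15% = $14,850
  $212,800 × 25% = $53,200
  → $68,050
  Less jobs credit $24,000 → $44,050

Minimum tax:
  Adjusted income: $311,800 + $8,900 + $78,100 = $398,800
  Less exemption $50,000 → base $348,800
  $348,800 × 25% = $87,200

Excess of minimum tax over regular income tax: $87,200 − $44,050 = $43,150.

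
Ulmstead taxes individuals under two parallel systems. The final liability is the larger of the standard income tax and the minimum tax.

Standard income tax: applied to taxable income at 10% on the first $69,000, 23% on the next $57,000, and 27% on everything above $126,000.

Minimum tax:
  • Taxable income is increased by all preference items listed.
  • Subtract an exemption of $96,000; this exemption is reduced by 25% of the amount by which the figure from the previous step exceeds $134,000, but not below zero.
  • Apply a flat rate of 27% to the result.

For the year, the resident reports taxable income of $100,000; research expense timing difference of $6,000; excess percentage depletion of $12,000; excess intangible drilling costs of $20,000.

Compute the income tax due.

$14,030

Standard income tax:
  $69,000 × 10% = $6,900
  $31,000 × 23% = $7,130
  → $14,030

Minimum tax:
  Adjusted income: $100,000 + $6,000 + $12,000 + $20,000 = $138,000
  Exemption: $96,000 − 25% × ($138,000 − $134,000) = $96,000 − $1,000 = $95,000
  Base: $138,000 − $95,000 = $43,000
  $43,000 × 27% = $11,610

$14,030 > $11,610, so the standard income tax governs.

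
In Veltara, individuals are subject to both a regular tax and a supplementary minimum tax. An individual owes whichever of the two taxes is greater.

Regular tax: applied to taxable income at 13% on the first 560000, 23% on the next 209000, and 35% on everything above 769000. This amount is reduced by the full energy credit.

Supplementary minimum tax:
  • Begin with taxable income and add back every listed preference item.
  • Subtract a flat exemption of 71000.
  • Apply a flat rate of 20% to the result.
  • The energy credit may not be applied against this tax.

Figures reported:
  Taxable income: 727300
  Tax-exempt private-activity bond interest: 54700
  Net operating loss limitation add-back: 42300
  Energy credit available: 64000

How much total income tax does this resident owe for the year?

150660

Supplementary minimum tax:
  Adjusted income: 727300 + 54700 + 42300 = 824300
  Less exemption 71000 → base 753300
  753300 × 20% = 150660

Regular tax:
  560000 × 13% = 72800
  167300 × 23% = 38479
  → 111279
  Less energy credit 64000 → 47279

150660 > 47279, so the supplementary minimum tax is the binding amount.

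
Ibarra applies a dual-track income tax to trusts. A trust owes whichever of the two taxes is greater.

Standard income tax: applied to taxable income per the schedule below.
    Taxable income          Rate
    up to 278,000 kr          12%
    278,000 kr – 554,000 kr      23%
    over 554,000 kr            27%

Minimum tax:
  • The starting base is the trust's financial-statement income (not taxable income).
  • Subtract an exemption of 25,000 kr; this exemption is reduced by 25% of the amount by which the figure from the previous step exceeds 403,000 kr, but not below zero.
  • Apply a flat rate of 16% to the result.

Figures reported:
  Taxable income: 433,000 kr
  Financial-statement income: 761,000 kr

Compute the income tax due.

121,760 kr

Minimum tax:
  Base (financial-statement income): 761,000 kr
  Exemption: 25% × (761,000 kr − 403,000 kr) = 89,500 kr ≥ 25,000 kr, so the exemption is fully phased out
  Base: 761,000 kr − 0 kr = 761,000 kr
  761,000 kr × 16% = 121,760 kr

Standard income tax:
  278,000 kr × 12% = 33,360 kr
  155,000 kr × 23% = 35,650 kr
  → 69,010 kr

121,760 kr > 69,010 kr, so the minimum tax is the binding amount.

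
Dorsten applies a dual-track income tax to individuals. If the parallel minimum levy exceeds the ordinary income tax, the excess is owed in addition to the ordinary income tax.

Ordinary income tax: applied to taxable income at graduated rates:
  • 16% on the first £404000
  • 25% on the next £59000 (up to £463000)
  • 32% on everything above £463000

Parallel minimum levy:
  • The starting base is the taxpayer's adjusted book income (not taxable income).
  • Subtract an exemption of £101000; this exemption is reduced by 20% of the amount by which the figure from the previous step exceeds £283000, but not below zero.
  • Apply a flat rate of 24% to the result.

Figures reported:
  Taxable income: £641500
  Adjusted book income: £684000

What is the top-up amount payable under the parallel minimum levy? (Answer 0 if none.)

Parallel minimum levy:
  Base (adjusted book income): £684000
  Exemption: £101000 − 20% × (£684000 − £283000) = £101000 − £80200 = £20800
  Base: £684000 − £20800 = £663200
  £663200 × 24% = £159168

Ordinary income tax:
  £404000 × 16% = £64640
  £59000 × 25% = £14750
  £178500 × 32% = £57120
  → £136510

Excess of parallel minimum levy over ordinary income tax: £159168 − £136510 = £22658.

£22658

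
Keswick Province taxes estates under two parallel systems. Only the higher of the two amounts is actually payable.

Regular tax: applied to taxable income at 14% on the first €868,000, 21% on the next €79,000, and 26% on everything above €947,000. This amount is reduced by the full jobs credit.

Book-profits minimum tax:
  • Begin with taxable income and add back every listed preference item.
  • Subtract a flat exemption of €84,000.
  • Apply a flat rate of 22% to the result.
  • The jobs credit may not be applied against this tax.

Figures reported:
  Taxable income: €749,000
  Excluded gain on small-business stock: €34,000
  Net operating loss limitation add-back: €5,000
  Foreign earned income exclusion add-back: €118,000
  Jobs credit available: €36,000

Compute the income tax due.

Book-profits minimum tax:
  Adjusted income: €749,000 + €34,000 + €5,000 + €118,000 = €906,000
  Less exemption €84,000 → base €822,000
  €822,000 × 22% = €180,840

Regular tax:
  €749,000 × 14% = €104,860
  Less jobs credit €36,000 → €68,860

€180,840 > €68,860, so the book-profits minimum tax is the binding amount.

€180,840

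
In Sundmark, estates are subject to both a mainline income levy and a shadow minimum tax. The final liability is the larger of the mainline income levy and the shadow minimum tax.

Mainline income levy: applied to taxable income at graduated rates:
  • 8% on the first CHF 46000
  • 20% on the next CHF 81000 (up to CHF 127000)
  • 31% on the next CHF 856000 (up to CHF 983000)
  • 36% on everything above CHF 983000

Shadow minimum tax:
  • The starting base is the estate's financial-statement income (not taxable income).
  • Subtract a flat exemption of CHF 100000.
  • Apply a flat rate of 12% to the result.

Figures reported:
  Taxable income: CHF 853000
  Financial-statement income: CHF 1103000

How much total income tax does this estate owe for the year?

CHF 244940

Mainline income levy:
  CHF 46000 × 8% = CHF 3680
  CHF 81000 × 20% = CHF 16200
  CHF 726000 × 31% = CHF 225060
  → CHF 244940

Shadow minimum tax:
  Base (financial-statement income): CHF 1103000
  Less exemption CHF 100000 → base CHF 1003000
  CHF 1003000 × 12% = CHF 120360

CHF 244940 > CHF 120360, so the mainline income levy governs.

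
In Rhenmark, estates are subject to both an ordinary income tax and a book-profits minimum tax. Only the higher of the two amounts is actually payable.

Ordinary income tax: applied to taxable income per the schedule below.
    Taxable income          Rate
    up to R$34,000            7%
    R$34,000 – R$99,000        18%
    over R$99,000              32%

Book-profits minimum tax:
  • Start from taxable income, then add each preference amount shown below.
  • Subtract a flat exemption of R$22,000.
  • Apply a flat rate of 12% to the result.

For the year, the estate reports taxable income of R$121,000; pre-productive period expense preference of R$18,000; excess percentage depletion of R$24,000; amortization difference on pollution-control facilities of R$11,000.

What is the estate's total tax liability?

R$21,120

Book-profits minimum tax:
  Adjusted income: R$121,000 + R$18,000 + R$24,000 + R$11,000 = R$174,000
  Less exemption R$22,000 → base R$152,000
  R$152,000 × 12% = R$18,240

Ordinary income tax:
  R$34,000 × 7% = R$2,380
  R$65,000 × 18% = R$11,700
  R$22,000 × 32% = R$7,040
  → R$21,120

R$21,120 > R$18,240, so the ordinary income tax governs.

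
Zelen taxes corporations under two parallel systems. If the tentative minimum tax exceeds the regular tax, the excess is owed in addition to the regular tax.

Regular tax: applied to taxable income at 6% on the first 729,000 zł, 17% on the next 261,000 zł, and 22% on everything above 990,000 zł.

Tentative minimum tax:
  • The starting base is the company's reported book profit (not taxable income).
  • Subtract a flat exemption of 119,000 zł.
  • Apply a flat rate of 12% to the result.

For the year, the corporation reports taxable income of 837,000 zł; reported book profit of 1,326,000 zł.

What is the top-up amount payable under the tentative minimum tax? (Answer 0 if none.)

Regular tax:
  729,000 zł × 6% = 43,740 zł
  108,000 zł × 17% = 18,360 zł
  → 62,100 zł

Tentative minimum tax:
  Base (reported book profit): 1,326,000 zł
  Less exemption 119,000 zł → base 1,207,000 zł
  1,207,000 zł × 12% = 144,840 zł

Excess of tentative minimum tax over regular tax: 144,840 zł − 62,100 zł = 82,740 zł.

82,740 zł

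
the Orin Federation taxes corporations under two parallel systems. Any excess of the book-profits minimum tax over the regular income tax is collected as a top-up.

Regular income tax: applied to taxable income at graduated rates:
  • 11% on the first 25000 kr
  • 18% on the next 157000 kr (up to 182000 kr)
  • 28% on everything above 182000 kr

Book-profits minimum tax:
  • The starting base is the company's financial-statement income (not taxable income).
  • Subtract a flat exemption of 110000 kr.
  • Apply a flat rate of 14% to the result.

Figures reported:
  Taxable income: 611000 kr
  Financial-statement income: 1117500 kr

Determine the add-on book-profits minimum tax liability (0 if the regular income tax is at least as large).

0 kr

Regular income tax:
  25000 kr × 11% = 2750 kr
  157000 kr × 18% = 28260 kr
  429000 kr × 28% = 120120 kr
  → 151130 kr

Book-profits minimum tax:
  Base (financial-statement income): 1117500 kr
  Less exemption 110000 kr → base 1007500 kr
  1007500 kr × 14% = 141050 kr

141050 kr ≤ 151130 kr, so no add-on is due.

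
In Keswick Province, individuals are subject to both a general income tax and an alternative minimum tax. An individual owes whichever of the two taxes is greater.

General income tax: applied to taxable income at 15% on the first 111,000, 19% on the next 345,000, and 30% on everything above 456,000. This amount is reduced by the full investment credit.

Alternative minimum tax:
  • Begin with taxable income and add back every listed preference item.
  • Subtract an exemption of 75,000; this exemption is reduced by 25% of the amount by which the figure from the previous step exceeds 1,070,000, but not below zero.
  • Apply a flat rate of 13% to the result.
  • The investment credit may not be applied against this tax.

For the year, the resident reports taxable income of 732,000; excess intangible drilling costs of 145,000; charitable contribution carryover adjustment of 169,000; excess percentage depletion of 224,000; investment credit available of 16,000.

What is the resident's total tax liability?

General income tax:
  111,000 × 15% = 16,650
  345,000 × 19% = 65,550
  276,000 × 30% = 82,800
  → 165,000
  Less investment credit 16,000 → 149,000

Alternative minimum tax:
  Adjusted income: 732,000 + 145,000 + 169,000 + 224,000 = 1,270,000
  Exemption: 75,000 − 25% × (1,270,000 − 1,070,000) = 75,000 − 50,000 = 25,000
  Base: 1,270,000 − 25,000 = 1,245,000
  1,245,000 × 13% = 161,850

161,850 > 149,000, so the alternative minimum tax is the binding amount.

161,850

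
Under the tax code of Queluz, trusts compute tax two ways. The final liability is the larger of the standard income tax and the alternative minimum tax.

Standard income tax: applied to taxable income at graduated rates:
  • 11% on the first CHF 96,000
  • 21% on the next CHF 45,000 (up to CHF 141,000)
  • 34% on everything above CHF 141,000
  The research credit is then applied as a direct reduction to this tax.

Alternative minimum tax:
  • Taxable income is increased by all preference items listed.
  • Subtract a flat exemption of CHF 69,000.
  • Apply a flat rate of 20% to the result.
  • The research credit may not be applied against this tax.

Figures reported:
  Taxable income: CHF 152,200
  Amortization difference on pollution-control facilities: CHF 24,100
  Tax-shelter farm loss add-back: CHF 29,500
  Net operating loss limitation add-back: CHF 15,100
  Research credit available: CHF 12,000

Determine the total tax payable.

Alternative minimum tax:
  Adjusted income: CHF 152,200 + CHF 24,100 + CHF 29,500 + CHF 15,100 = CHF 220,900
  Less exemption CHF 69,000 → base CHF 151,900
  CHF 151,900 × 20% = CHF 30,380

Standard income tax:
  CHF 96,000 × 11% = CHF 10,560
  CHF 45,000 × 21% = CHF 9,450
  CHF 11,200 × 34% = CHF 3,808
  → CHF 23,818
  Less research credit CHF 12,000 → CHF 11,818

CHF 30,380 > CHF 11,818, so the alternative minimum tax is the binding amount.

CHF 30,380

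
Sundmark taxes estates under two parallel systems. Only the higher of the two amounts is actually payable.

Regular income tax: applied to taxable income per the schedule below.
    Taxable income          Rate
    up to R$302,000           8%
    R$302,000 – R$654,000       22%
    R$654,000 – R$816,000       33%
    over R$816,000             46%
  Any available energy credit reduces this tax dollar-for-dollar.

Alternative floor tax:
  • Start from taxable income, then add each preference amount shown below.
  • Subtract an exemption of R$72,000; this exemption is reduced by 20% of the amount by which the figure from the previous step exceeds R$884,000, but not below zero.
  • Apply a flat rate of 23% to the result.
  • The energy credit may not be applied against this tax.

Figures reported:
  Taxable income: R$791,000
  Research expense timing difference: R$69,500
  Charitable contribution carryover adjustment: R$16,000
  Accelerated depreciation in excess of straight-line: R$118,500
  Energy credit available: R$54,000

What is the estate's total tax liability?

R$217,396

Regular income tax:
  R$302,000 × 8% = R$24,160
  R$352,000 × 22% = R$77,440
  R$137,000 × 33% = R$45,210
  → R$146,810
  Less energy credit R$54,000 → R$92,810

Alternative floor tax:
  Adjusted income: R$791,000 + R$69,500 + R$16,000 + R$118,500 = R$995,000
  Exemption: R$72,000 − 20% × (R$995,000 − R$884,000) = R$72,000 − R$22,200 = R$49,800
  Base: R$995,000 − R$49,800 = R$945,200
  R$945,200 × 23% = R$217,396

R$217,396 > R$92,810, so the alternative floor tax is the binding amount.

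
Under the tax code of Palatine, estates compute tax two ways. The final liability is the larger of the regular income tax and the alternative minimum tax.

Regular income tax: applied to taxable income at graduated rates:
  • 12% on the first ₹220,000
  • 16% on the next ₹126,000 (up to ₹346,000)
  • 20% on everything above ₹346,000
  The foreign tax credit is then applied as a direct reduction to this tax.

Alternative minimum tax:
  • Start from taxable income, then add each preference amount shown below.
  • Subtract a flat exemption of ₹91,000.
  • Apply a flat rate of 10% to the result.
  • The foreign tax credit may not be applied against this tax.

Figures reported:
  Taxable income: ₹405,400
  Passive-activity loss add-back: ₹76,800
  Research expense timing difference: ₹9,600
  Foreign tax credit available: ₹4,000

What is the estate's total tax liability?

Alternative minimum tax:
  Adjusted income: ₹405,400 + ₹76,800 + ₹9,600 = ₹491,800
  Less exemption ₹91,000 → base ₹400,800
  ₹400,800 × 10% = ₹40,080

Regular income tax:
  ₹220,000 × 12% = ₹26,400
  ₹126,000 × 16% = ₹20,160
  ₹59,400 × 20% = ₹11,880
  → ₹58,440
  Less foreign tax credit ₹4,000 → ₹54,440

₹54,440 > ₹40,080, so the regular income tax governs.

₹54,440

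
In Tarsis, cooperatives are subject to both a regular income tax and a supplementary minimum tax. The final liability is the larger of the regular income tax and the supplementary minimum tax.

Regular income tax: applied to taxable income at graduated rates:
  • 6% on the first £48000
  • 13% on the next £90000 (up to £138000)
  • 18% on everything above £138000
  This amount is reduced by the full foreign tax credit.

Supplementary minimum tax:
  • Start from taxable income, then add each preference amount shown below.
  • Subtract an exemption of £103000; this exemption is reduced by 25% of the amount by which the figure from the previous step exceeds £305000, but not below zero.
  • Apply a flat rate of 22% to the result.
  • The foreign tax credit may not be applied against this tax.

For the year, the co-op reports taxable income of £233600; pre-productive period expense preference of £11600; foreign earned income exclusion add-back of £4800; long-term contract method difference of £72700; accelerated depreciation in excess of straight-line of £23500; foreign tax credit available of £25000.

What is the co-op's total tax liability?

Supplementary minimum tax:
  Adjusted income: £233600 + £11600 + £4800 + £72700 + £23500 = £346200
  Exemption: £103000 − 25% × (£346200 − £305000) = £103000 − £10300 = £92700
  Base: £346200 − £92700 = £253500
  £253500 × 22% = £55770

Regular income tax:
  £48000 × 6% = £2880
  £90000 × 13% = £11700
  £95600 × 18% = £17208
  → £31788
  Less foreign tax credit £25000 → £6788

£55770 > £6788, so the supplementary minimum tax is the binding amount.

£55770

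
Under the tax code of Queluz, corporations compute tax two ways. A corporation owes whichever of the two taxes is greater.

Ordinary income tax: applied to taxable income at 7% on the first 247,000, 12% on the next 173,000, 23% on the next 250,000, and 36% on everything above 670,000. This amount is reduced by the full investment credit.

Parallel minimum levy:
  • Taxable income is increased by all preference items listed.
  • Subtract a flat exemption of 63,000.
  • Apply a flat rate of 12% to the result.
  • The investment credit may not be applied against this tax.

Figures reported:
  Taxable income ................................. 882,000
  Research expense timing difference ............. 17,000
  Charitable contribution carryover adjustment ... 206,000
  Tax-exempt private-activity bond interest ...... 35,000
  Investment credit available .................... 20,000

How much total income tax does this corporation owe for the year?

151,870

Ordinary income tax:
  247,000 × 7% = 17,290
  173,000 × 12% = 20,760
  250,000 × 23% = 57,500
  212,000 × 36% = 76,320
  → 171,870
  Less investment credit 20,000 → 151,870

Parallel minimum levy:
  Adjusted income: 882,000 + 17,000 + 206,000 + 35,000 = 1,140,000
  Less exemption 63,000 → base 1,077,000
  1,077,000 × 12% = 129,240

151,870 > 129,240, so the ordinary income tax governs.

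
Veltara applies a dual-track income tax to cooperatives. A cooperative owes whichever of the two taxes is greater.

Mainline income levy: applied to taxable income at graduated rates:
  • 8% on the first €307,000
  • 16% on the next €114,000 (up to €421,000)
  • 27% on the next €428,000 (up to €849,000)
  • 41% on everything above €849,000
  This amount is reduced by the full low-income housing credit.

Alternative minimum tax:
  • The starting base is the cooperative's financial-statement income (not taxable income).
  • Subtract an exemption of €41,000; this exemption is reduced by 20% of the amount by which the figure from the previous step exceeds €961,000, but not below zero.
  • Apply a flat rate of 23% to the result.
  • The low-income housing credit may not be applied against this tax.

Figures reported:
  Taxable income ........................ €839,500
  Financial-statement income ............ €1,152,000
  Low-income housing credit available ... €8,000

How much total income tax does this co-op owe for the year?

€264,316

Alternative minimum tax:
  Base (financial-statement income): €1,152,000
  Exemption: €41,000 − 20% × (€1,152,000 − €961,000) = €41,000 − €38,200 = €2,800
  Base: €1,152,000 − €2,800 = €1,149,200
  €1,149,200 × 23% = €264,316

Mainline income levy:
  €307,000 × 8% = €24,560
  €114,000 × 16% = €18,240
  €418,500 × 27% = €112,995
  → €155,795
  Less low-income housing credit €8,000 → €147,795

€264,316 > €147,795, so the alternative minimum tax is the binding amount.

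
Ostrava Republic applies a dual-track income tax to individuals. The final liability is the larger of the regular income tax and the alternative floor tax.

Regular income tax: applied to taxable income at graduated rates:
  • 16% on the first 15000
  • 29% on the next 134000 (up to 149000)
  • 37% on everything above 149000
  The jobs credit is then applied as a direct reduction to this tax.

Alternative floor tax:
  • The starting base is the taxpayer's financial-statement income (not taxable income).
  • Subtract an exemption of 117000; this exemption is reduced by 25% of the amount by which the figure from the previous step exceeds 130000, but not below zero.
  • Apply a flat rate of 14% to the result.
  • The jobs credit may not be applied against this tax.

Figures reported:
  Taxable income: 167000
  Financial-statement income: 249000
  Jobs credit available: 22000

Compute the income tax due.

Alternative floor tax:
  Base (financial-statement income): 249000
  Exemption: 117000 − 25% × (249000 − 130000) = 117000 − 29750 = 87250
  Base: 249000 − 87250 = 161750
  161750 × 14% = 22645

Regular income tax:
  15000 × 16% = 2400
  134000 × 29% = 38860
  18000 × 37% = 6660
  → 47920
  Less jobs credit 22000 → 25920

25920 > 22645, so the regular income tax governs.

25920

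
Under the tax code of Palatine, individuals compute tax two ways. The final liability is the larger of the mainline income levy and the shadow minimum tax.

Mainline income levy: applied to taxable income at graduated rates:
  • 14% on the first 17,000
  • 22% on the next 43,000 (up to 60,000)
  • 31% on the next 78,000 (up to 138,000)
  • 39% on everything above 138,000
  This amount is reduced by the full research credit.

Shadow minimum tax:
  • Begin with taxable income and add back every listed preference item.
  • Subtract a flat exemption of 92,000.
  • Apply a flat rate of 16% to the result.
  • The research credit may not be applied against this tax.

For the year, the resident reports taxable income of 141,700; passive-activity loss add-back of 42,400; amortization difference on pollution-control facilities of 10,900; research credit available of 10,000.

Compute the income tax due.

Mainline income levy:
  17,000 × 14% = 2,380
  43,000 × 22% = 9,460
  78,000 × 31% = 24,180
  3,700 × 39% = 1,443
  → 37,463
  Less research credit 10,000 → 27,463

Shadow minimum tax:
  Adjusted income: 141,700 + 42,400 + 10,900 = 195,000
  Less exemption 92,000 → base 103,000
  103,000 × 16% = 16,480

27,463 > 16,480, so the mainline income levy governs.

27,463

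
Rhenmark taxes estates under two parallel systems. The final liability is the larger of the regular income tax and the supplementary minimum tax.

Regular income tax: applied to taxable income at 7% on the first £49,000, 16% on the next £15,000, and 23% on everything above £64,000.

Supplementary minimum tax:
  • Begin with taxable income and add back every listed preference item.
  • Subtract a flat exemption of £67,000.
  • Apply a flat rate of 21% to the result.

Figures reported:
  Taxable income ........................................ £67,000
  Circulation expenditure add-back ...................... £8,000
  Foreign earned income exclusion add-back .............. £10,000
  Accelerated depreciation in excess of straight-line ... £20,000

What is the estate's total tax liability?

Regular income tax:
  £49,000 × 7% = £3,430
  £15,000 × 16% = £2,400
  £3,000 × 23% = £690
  → £6,520

Supplementary minimum tax:
  Adjusted income: £67,000 + £8,000 + £10,000 + £20,000 = £105,000
  Less exemption £67,000 → base £38,000
  £38,000 × 21% = £7,980

£7,980 > £6,520, so the supplementary minimum tax is the binding amount.

£7,980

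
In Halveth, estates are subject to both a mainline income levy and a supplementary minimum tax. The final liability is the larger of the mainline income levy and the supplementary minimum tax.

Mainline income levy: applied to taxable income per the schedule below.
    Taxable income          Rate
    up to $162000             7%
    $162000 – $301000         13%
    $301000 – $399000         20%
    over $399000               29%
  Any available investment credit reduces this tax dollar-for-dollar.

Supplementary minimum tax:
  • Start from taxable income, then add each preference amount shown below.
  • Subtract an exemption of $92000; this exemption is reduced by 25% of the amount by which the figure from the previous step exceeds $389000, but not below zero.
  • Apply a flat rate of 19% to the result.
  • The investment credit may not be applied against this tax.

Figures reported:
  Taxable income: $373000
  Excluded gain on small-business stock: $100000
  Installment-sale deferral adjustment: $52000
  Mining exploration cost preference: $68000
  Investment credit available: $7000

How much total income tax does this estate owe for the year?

Mainline income levy:
  $162000 × 7% = $11340
  $139000 × 13% = $18070
  $72000 × 20% = $14400
  → $43810
  Less investment credit $7000 → $36810

Supplementary minimum tax:
  Adjusted income: $373000 + $100000 + $52000 + $68000 = $593000
  Exemption: $92000 − 25% × ($593000 − $389000) = $92000 − $51000 = $41000
  Base: $593000 − $41000 = $552000
  $552000 × 19% = $104880

$104880 > $36810, so the supplementary minimum tax is the binding amount.

$104880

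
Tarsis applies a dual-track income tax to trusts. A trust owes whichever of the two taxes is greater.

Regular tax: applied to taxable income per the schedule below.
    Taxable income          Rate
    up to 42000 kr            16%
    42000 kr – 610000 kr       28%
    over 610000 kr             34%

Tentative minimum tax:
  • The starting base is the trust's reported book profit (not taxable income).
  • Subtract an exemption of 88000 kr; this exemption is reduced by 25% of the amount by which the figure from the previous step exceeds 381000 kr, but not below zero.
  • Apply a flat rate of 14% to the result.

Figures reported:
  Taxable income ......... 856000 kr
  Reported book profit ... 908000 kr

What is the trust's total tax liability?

249400 kr

Regular tax:
  42000 kr × 16% = 6720 kr
  568000 kr × 28% = 159040 kr
  246000 kr × 34% = 83640 kr
  → 249400 kr

Tentative minimum tax:
  Base (reported book profit): 908000 kr
  Exemption: 25% × (908000 kr − 381000 kr) = 131750 kr ≥ 88000 kr, so the exemption is fully phased out
  Base: 908000 kr − 0 kr = 908000 kr
  908000 kr × 14% = 127120 kr

249400 kr > 127120 kr, so the regular tax governs.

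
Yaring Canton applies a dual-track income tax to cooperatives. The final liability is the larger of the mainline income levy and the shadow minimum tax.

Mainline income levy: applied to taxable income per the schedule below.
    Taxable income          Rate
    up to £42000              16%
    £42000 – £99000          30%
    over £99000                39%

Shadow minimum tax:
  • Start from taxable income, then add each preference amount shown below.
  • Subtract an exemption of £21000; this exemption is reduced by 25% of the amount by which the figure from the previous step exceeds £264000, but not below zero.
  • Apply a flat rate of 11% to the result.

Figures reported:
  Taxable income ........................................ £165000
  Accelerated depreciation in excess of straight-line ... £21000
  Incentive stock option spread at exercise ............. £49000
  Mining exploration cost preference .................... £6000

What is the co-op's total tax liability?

£49560

Mainline income levy:
  £42000 × 16% = £6720
  £57000 × 30% = £17100
  £66000 × 39% = £25740
  → £49560

Shadow minimum tax:
  Adjusted income: £165000 + £21000 + £49000 + £6000 = £241000
  Exemption: £241000 ≤ £264000, so full £21000 applies
  Base: £241000 − £21000 = £220000
  £220000 × 11% = £24200

£49560 > £24200, so the mainline income levy governs.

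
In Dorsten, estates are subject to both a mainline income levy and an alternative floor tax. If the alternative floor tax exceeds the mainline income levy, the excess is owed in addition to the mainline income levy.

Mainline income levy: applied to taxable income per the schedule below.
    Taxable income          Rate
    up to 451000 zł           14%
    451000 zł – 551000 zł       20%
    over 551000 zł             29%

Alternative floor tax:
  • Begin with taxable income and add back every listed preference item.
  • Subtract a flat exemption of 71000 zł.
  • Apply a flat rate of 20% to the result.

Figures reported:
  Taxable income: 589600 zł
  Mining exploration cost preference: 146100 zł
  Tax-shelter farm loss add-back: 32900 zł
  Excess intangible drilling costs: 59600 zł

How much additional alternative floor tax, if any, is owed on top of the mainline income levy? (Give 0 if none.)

57106 zł

Alternative floor tax:
  Adjusted income: 589600 zł + 146100 zł + 32900 zł + 59600 zł = 828200 zł
  Less exemption 71000 zł → base 757200 zł
  757200 zł × 20% = 151440 zł

Mainline income levy:
  451000 zł × 14% = 63140 zł
  100000 zł × 20% = 20000 zł
  38600 zł × 29% = 11194 zł
  → 94334 zł

Excess of alternative floor tax over mainline income levy: 151440 zł − 94334 zł = 57106 zł.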